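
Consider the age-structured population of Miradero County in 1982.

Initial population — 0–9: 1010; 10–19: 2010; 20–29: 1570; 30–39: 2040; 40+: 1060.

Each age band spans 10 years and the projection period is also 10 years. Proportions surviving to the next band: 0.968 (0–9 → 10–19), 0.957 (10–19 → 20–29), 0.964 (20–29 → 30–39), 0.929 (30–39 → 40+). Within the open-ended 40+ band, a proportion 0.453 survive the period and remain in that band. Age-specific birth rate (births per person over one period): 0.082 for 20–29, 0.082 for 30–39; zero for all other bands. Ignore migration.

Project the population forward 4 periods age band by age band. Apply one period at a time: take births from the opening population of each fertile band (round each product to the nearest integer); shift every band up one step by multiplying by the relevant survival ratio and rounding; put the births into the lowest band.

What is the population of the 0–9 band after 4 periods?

After projecting period 1:
Births: 1570 × 0.082 = 129  |  2040 × 0.082 = 167 → total 296
10–19: 1010 × 0.968 = 978
20–29: 2010 × 0.957 = 1924
30–39: 1570 × 0.964 = 1513
40+: 2040 × 0.929 + 1060 × 0.453 = 1895 + 480 = 2375
Giving 296 / 978 / 1924 / 1513 / 2375.
After projecting period 2:
Births: 1924 × 0.082 = 158  |  1513 × 0.082 = 124 → total 282
10–19: 296 × 0.968 = 287
20–29: 978 × 0.957 = 936
30–39: 1924 × 0.964 = 1855
40+: 1513 × 0.929 + 2375 × 0.453 = 1406 + 1076 = 2482
Giving 282 / 287 / 936 / 1855 / 2482.
After projecting period 3:
Births: 936 × 0.082 = 77  |  1855 × 0.082 = 152 → total 229
10–19: 282 × 0.968 = 273
20–29: 287 × 0.957 = 275
30–39: 936 × 0.964 = 902
40+: 1855 × 0.929 + 2482 × 0.453 = 1723 + 1124 = 2847
Giving 229 / 273 / 275 / 902 / 2847.
After projecting period 4:
Births: 275 × 0.082 = 23  |  902 × 0.082 = 74 → total 97
10–19: 229 × 0.968 = 222
20–29: 273 × 0.957 = 261
30–39: 275 × 0.964 = 265
40+: 902 × 0.929 + 2847 × 0.453 = 838 + 1290 = 2128
Giving 97 / 222 / 261 / 265 / 2128.

97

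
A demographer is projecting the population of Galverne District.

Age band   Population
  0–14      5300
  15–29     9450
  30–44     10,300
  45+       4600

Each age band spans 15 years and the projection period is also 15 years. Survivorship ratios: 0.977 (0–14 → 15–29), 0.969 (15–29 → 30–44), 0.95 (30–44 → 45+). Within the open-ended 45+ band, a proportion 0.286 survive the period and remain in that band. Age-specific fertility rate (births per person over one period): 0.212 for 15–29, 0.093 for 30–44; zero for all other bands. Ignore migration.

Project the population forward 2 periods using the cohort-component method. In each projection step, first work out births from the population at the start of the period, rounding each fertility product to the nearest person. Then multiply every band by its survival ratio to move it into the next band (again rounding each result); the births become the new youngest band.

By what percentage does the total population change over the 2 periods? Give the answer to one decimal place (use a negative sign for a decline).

-26.7

(Groups numbered youngest = 1 to oldest = 4.)
After projecting period 1:
Births: 9450 * 0.212 = 2003  |  10300 * 0.093 = 958 — total 2961
Group 2: 5300 * 0.977 = 5178
Group 3: 9450 * 0.969 = 9157
Group 4: 10300 * 0.95 + 4600 * 0.286 = 9785 + 1316 = 11101
Giving 2961 / 5178 / 9157 / 11101.
After projecting period 2:
Births: 5178 * 0.212 = 1098  |  9157 * 0.093 = 852 — total 1950
Group 2: 2961 * 0.977 = 2893
Group 3: 5178 * 0.969 = 5017
Group 4: 9157 * 0.95 + 11101 * 0.286 = 8699 + 3175 = 11874
Giving 1950 / 2893 / 5017 / 11874.
Total: 29650 → 21734; change = -7916; percentage change = -26.7%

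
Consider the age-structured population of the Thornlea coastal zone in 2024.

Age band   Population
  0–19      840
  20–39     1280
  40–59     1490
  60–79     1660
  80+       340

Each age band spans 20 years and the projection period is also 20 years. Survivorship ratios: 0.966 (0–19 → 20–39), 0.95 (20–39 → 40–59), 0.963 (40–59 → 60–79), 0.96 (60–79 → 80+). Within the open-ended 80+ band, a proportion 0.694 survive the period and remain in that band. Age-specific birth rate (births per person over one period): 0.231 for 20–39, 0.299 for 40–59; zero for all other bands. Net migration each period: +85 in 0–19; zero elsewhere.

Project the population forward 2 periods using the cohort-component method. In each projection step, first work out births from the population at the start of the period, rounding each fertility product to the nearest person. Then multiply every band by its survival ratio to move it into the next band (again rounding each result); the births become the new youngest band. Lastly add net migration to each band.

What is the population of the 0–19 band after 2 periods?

636

Numbering the groups 1..5 from youngest to oldest:
Period 1:
Births: 1280 × 0.231 = 296 ; 1490 × 0.299 = 446 ⇒ total 742
Group 2: 840 × 0.966 = 811
Group 3: 1280 × 0.95 = 1216
Group 4: 1490 × 0.963 = 1435
Group 5: 1660 × 0.96 + 340 × 0.694 = 1594 + 236 = 1830
Net migration: Group 1 + 85 → 827
Population now: 0–19=827, 20–39=811, 40–59=1216, 60–79=1435, 80+=1830
Period 2:
Births: 811 × 0.231 = 187 ; 1216 × 0.299 = 364 ⇒ total 551
Group 2: 827 × 0.966 = 799
Group 3: 811 × 0.95 = 770
Group 4: 1216 × 0.963 = 1171
Group 5: 1435 × 0.96 + 1830 × 0.694 = 1378 + 1270 = 2648
Net migration: Group 1 + 85 → 636
Population now: 0–19=636, 20–39=799, 40–59=770, 60–79=1171, 80+=2648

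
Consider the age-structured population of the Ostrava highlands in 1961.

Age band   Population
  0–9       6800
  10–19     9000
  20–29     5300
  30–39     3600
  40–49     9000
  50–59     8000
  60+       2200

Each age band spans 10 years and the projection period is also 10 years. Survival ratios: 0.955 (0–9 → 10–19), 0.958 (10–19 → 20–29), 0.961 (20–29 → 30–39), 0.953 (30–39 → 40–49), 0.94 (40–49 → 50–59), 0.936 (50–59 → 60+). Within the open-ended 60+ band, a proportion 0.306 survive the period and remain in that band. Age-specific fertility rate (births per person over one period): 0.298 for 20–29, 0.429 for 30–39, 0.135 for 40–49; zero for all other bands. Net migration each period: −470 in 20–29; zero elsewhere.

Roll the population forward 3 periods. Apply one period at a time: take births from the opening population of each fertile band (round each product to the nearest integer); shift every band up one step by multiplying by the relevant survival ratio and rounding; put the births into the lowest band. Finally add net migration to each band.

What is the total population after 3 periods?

37840

Call the bands 1 to 7, youngest first.
Period 1.
Births: 5300 * 0.298 = 1579, 3600 * 0.429 = 1544, 9000 * 0.135 = 1215 — total 4338
Band 2: 6800 * 0.955 = 6494
Band 3: 9000 * 0.958 = 8622
Band 4: 5300 * 0.961 = 5093
Band 5: 3600 * 0.953 = 3431
Band 6: 9000 * 0.94 = 8460
Band 7: 8000 * 0.936 + 2200 * 0.306 = 7488 + 673 = 8161
Net migration: Band 3 − 470 → 8152
Population now: 0–9=4338, 10–19=6494, 20–29=8152, 30–39=5093, 40–49=3431, 50–59=8460, 60+=8161
Period 2.
Births: 8152 * 0.298 = 2429, 5093 * 0.429 = 2185, 3431 * 0.135 = 463 — total 5077
Band 2: 4338 * 0.955 = 4143
Band 3: 6494 * 0.958 = 6221
Band 4: 8152 * 0.961 = 7834
Band 5: 5093 * 0.953 = 4854
Band 6: 3431 * 0.94 = 3225
Band 7: 8460 * 0.936 + 8161 * 0.306 = 7919 + 2497 = 10416
Net migration: Band 3 − 470 → 5751
Population now: 0–9=5077, 10–19=4143, 20–29=5751, 30–39=7834, 40–49=4854, 50–59=3225, 60+=10416
Period 3.
Births: 5751 * 0.298 = 1714, 7834 * 0.429 = 3361, 4854 * 0.135 = 655 — total 5730
Band 2: 5077 * 0.955 = 4849
Band 3: 4143 * 0.958 = 3969
Band 4: 5751 * 0.961 = 5527
Band 5: 7834 * 0.953 = 7466
Band 6: 4854 * 0.94 = 4563
Band 7: 3225 * 0.936 + 10416 * 0.306 = 3019 + 3187 = 6206
Net migration: Band 3 − 470 → 3499
Population now: 0–9=5730, 10–19=4849, 20–29=3499, 30–39=5527, 40–49=7466, 50–59=4563, 60+=6206
Total after period 3: 5730 + 4849 + 3499 + 5527 + 7466 + 4563 + 6206 = 37840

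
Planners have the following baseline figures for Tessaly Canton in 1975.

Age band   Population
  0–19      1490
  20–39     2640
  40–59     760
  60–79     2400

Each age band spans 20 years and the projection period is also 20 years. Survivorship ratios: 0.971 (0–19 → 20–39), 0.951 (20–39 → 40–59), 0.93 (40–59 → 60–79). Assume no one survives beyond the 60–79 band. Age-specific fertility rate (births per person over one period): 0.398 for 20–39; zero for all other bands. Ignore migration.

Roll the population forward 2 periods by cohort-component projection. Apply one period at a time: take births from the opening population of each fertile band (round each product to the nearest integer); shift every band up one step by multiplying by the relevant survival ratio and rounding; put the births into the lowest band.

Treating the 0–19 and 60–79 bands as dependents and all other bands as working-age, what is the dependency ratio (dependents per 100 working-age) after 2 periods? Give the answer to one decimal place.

121.4

Call the bands 1 to 4, youngest first.
After projecting period 1:
Births: 2640 × 0.398 = 1051
Band 2: 1490 × 0.971 = 1447
Band 3: 2640 × 0.951 = 2511
Band 4: 760 × 0.93 = 707
→ [1051, 1447, 2511, 707]
After projecting period 2:
Births: 1447 × 0.398 = 576
Band 2: 1051 × 0.971 = 1021
Band 3: 1447 × 0.951 = 1376
Band 4: 2511 × 0.93 = 2335
→ [576, 1021, 1376, 2335]
Dependents (band 0–19 + band 60–79) = 576 + 2335 = 2911; working-age = 2397; ratio = 2911/2397 × 100 = 121.4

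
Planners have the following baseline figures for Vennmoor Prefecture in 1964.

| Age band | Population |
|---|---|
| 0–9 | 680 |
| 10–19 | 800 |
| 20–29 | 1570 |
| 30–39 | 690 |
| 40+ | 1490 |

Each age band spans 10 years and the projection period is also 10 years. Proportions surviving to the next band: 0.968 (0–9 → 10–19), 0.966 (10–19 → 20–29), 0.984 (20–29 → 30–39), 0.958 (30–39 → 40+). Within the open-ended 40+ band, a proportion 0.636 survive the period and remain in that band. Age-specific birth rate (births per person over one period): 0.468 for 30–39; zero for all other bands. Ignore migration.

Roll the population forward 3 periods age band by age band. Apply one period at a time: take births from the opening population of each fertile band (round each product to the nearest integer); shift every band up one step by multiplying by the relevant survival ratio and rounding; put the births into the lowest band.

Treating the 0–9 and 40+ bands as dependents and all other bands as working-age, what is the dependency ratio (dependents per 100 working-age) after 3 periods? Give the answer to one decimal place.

164.4

Call the bands 1 to 5, youngest first.
— Period 1 —
Births: 690 × 0.468 = 323
Band 2: 680 × 0.968 = 658
Band 3: 800 × 0.966 = 773
Band 4: 1570 × 0.984 = 1545
Band 5: 690 × 0.958 + 1490 × 0.636 = 661 + 948 = 1609
Giving 323 / 658 / 773 / 1545 / 1609.
— Period 2 —
Births: 1545 × 0.468 = 723
Band 2: 323 × 0.968 = 313
Band 3: 658 × 0.966 = 636
Band 4: 773 × 0.984 = 761
Band 5: 1545 × 0.958 + 1609 × 0.636 = 1480 + 1023 = 2503
Giving 723 / 313 / 636 / 761 / 2503.
— Period 3 —
Births: 761 × 0.468 = 356
Band 2: 723 × 0.968 = 700
Band 3: 313 × 0.966 = 302
Band 4: 636 × 0.984 = 626
Band 5: 761 × 0.958 + 2503 × 0.636 = 729 + 1592 = 2321
Giving 356 / 700 / 302 / 626 / 2321.
Dependents (band 0–9 + band 40+) = 356 + 2321 = 2677; working-age = 1628; ratio = 2677/1628 × 100 = 164.4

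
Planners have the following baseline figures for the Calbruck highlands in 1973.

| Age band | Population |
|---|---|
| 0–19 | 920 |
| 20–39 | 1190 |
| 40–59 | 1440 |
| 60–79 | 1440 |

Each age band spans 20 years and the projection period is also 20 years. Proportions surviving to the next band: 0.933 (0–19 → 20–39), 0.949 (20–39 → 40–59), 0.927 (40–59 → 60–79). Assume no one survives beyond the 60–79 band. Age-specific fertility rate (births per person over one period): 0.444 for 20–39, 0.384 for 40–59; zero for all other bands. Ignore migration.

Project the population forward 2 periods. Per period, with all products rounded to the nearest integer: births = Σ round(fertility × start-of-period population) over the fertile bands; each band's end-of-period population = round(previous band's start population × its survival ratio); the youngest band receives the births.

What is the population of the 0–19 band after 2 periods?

Let band 1 be 0–19 through band 4 = 60–79.
— Period 1 —
Births: 1190 × 0.444 = 528 ; 1440 × 0.384 = 553 ⇒ total 1081
Band 2: 920 × 0.933 = 858
Band 3: 1190 × 0.949 = 1129
Band 4: 1440 × 0.927 = 1335
Giving 1081 / 858 / 1129 / 1335.
— Period 2 —
Births: 858 × 0.444 = 381 ; 1129 × 0.384 = 434 ⇒ total 815
Band 2: 1081 × 0.933 = 1009
Band 3: 858 × 0.949 = 814
Band 4: 1129 × 0.927 = 1047
Giving 815 / 1009 / 814 / 1047.

815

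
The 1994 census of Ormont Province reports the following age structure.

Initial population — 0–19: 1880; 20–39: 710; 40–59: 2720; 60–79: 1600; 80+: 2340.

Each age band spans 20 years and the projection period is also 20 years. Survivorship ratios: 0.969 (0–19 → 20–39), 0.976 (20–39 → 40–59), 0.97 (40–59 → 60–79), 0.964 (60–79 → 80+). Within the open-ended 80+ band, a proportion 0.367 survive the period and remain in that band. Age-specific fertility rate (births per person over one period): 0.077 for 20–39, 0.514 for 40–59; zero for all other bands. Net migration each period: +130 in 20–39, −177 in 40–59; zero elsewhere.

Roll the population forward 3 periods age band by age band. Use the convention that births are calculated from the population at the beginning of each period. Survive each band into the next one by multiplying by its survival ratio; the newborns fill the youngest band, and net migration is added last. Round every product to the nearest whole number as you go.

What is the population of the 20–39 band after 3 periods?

532

Let band 1 be 0–19 through band 5 = 80+.
Period 1:
Births: 710 * 0.077 = 55  |  2720 * 0.514 = 1398 → 1453
Band 2: 1880 * 0.969 = 1822
Band 3: 710 * 0.976 = 693
Band 4: 2720 * 0.97 = 2638
Band 5: 1600 * 0.964 + 2340 * 0.367 = 1542 + 859 = 2401
Net migration: Band 2 + 130 → 1952; Band 3 − 177 → 516
→ [1453, 1952, 516, 2638, 2401]
Period 2:
Births: 1952 * 0.077 = 150  |  516 * 0.514 = 265 → 415
Band 2: 1453 * 0.969 = 1408
Band 3: 1952 * 0.976 = 1905
Band 4: 516 * 0.97 = 501
Band 5: 2638 * 0.964 + 2401 * 0.367 = 2543 + 881 = 3424
Net migration: Band 2 + 130 → 1538; Band 3 − 177 → 1728
→ [415, 1538, 1728, 501, 3424]
Period 3:
Births: 1538 * 0.077 = 118  |  1728 * 0.514 = 888 → 1006
Band 2: 415 * 0.969 = 402
Band 3: 1538 * 0.976 = 1501
Band 4: 1728 * 0.97 = 1676
Band 5: 501 * 0.964 + 3424 * 0.367 = 483 + 1257 = 1740
Net migration: Band 2 + 130 → 532; Band 3 − 177 → 1324
→ [1006, 532, 1324, 1676, 1740]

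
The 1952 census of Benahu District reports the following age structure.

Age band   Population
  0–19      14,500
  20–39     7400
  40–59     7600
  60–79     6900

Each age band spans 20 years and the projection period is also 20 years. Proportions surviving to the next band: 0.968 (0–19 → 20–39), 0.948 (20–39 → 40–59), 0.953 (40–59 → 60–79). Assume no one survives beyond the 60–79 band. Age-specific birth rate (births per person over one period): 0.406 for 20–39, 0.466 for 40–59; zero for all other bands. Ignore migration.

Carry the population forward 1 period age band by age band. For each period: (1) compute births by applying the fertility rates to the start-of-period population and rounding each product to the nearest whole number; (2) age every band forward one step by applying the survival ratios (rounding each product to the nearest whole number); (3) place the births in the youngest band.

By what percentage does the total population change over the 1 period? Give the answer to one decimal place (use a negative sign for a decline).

Call the groups 1 to 4, youngest first.
Period 1:
Births: 7400 * 0.406 = 3004  |  7600 * 0.466 = 3542 → 6546
Group 2: 14500 * 0.968 = 14036
Group 3: 7400 * 0.948 = 7015
Group 4: 7600 * 0.953 = 7243
Population now: 0–19=6546, 20–39=14036, 40–59=7015, 60–79=7243
Total: 36400 → 34840; change = -1560; percentage change = -4.3%

-4.3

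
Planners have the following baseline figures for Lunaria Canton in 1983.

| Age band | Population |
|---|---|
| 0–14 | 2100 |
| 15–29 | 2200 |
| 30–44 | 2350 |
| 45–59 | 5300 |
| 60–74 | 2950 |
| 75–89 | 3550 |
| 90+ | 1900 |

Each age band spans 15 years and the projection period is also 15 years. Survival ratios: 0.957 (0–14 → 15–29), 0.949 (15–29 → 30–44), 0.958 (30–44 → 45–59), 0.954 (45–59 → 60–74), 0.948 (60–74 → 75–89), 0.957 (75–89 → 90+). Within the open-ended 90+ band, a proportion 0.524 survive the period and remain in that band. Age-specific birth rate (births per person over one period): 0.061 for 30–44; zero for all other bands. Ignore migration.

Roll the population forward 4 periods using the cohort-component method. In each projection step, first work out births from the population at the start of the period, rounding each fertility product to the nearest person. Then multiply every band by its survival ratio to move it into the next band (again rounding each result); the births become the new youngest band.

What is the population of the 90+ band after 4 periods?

5718

Numbering the groups 1..7 from youngest to oldest:
Period 1:
Births: 2350 × 0.061 = 143
Group 2: 2100 × 0.957 = 2010
Group 3: 2200 × 0.949 = 2088
Group 4: 2350 × 0.958 = 2251
Group 5: 5300 × 0.954 = 5056
Group 6: 2950 × 0.948 = 2797
Group 7: 3550 × 0.957 + 1900 × 0.524 = 3397 + 996 = 4393
Population now: 0–14=143, 15–29=2010, 30–44=2088, 45–59=2251, 60–74=5056, 75–89=2797, 90+=4393
Period 2:
Births: 2088 × 0.061 = 127
Group 2: 143 × 0.957 = 137
Group 3: 2010 × 0.949 = 1907
Group 4: 2088 × 0.958 = 2000
Group 5: 2251 × 0.954 = 2147
Group 6: 5056 × 0.948 = 4793
Group 7: 2797 × 0.957 + 4393 × 0.524 = 2677 + 2302 = 4979
Population now: 0–14=127, 15–29=137, 30–44=1907, 45–59=2000, 60–74=2147, 75–89=4793, 90+=4979
Period 3:
Births: 1907 × 0.061 = 116
Group 2: 127 × 0.957 = 122
Group 3: 137 × 0.949 = 130
Group 4: 1907 × 0.958 = 1827
Group 5: 2000 × 0.954 = 1908
Group 6: 2147 × 0.948 = 2035
Group 7: 4793 × 0.957 + 4979 × 0.524 = 4587 + 2609 = 7196
Population now: 0–14=116, 15–29=122, 30–44=130, 45–59=1827, 60–74=1908, 75–89=2035, 90+=7196
Period 4:
Births: 130 × 0.061 = 8
Group 2: 116 × 0.957 = 111
Group 3: 122 × 0.949 = 116
Group 4: 130 × 0.958 = 125
Group 5: 1827 × 0.954 = 1743
Group 6: 1908 × 0.948 = 1809
Group 7: 2035 × 0.957 + 7196 × 0.524 = 1947 + 3771 = 5718
Population now: 0–14=8, 15–29=111, 30–44=116, 45–59=125, 60–74=1743, 75–89=1809, 90+=5718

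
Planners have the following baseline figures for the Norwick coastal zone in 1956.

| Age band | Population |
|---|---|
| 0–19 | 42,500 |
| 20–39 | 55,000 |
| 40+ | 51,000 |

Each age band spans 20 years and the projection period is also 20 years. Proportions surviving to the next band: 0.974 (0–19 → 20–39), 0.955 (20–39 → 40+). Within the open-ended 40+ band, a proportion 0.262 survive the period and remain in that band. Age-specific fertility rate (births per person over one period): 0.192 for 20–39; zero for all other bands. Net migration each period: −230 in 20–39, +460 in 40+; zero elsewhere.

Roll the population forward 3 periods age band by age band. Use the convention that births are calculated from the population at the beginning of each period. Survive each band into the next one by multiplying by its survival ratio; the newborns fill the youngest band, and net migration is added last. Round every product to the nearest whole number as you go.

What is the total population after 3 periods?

Let group 1 be 0–19 through group 3 = 40+.
After projecting period 1:
Births: 55000 * 0.192 = 10560
Group 2: 42500 * 0.974 = 41395
Group 3: 55000 * 0.955 + 51000 * 0.262 = 52525 + 13362 = 65887
Net migration: Group 2 − 230 → 41165; Group 3 + 460 → 66347
Giving 10560 / 41165 / 66347.
After projecting period 2:
Births: 41165 * 0.192 = 7904
Group 2: 10560 * 0.974 = 10285
Group 3: 41165 * 0.955 + 66347 * 0.262 = 39313 + 17383 = 56696
Net migration: Group 2 − 230 → 10055; Group 3 + 460 → 57156
Giving 7904 / 10055 / 57156.
After projecting period 3:
Births: 10055 * 0.192 = 1931
Group 2: 7904 * 0.974 = 7698
Group 3: 10055 * 0.955 + 57156 * 0.262 = 9603 + 14975 = 24578
Net migration: Group 2 − 230 → 7468; Group 3 + 460 → 25038
Giving 1931 / 7468 / 25038.
Total after period 3: 1931 + 7468 + 25038 = 34437

34437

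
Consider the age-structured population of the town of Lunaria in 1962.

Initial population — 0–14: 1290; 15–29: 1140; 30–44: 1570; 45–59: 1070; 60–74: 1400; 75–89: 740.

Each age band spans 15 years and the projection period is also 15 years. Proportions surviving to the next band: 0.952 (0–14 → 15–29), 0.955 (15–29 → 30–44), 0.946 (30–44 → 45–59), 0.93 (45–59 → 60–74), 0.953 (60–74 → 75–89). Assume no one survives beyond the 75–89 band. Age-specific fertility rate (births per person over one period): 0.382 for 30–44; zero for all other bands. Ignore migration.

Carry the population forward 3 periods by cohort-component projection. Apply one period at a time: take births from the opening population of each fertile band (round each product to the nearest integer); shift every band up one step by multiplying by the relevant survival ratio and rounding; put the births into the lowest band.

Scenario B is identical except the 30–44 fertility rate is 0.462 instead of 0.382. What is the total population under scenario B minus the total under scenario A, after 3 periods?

(Groups numbered youngest = 1 to oldest = 6.)
— Period 1 —
Births: 1570 * 0.382 = 600
Group 2: 1290 * 0.952 = 1228
Group 3: 1140 * 0.955 = 1089
Group 4: 1570 * 0.946 = 1485
Group 5: 1070 * 0.93 = 995
Group 6: 1400 * 0.953 = 1334
Population now: 0–14=600, 15–29=1228, 30–44=1089, 45–59=1485, 60–74=995, 75–89=1334
— Period 2 —
Births: 1089 * 0.382 = 416
Group 2: 600 * 0.952 = 571
Group 3: 1228 * 0.955 = 1173
Group 4: 1089 * 0.946 = 1030
Group 5: 1485 * 0.93 = 1381
Group 6: 995 * 0.953 = 948
Population now: 0–14=416, 15–29=571, 30–44=1173, 45–59=1030, 60–74=1381, 75–89=948
— Period 3 —
Births: 1173 * 0.382 = 448
Group 2: 416 * 0.952 = 396
Group 3: 571 * 0.955 = 545
Group 4: 1173 * 0.946 = 1110
Group 5: 1030 * 0.93 = 958
Group 6: 1381 * 0.953 = 1316
Population now: 0–14=448, 15–29=396, 30–44=545, 45–59=1110, 60–74=958, 75–89=1316
Scenario A total after 3 periods: 4773
Scenario B projection —
— Period 1 —
Births: 1570 * 0.462 = 725
Group 2: 1290 * 0.952 = 1228
Group 3: 1140 * 0.955 = 1089
Group 4: 1570 * 0.946 = 1485
Group 5: 1070 * 0.93 = 995
Group 6: 1400 * 0.953 = 1334
Population now: 0–14=725, 15–29=1228, 30–44=1089, 45–59=1485, 60–74=995, 75–89=1334
— Period 2 —
Births: 1089 * 0.462 = 503
Group 2: 725 * 0.952 = 690
Group 3: 1228 * 0.955 = 1173
Group 4: 1089 * 0.946 = 1030
Group 5: 1485 * 0.93 = 1381
Group 6: 995 * 0.953 = 948
Population now: 0–14=503, 15–29=690, 30–44=1173, 45–59=1030, 60–74=1381, 75–89=948
— Period 3 —
Births: 1173 * 0.462 = 542
Group 2: 503 * 0.952 = 479
Group 3: 690 * 0.955 = 659
Group 4: 1173 * 0.946 = 1110
Group 5: 1030 * 0.93 = 958
Group 6: 1381 * 0.953 = 1316
Population now: 0–14=542, 15–29=479, 30–44=659, 45–59=1110, 60–74=958, 75–89=1316
Scenario B total after 3 periods: 5064
Difference B − A = 5064 − 4773 = 291

291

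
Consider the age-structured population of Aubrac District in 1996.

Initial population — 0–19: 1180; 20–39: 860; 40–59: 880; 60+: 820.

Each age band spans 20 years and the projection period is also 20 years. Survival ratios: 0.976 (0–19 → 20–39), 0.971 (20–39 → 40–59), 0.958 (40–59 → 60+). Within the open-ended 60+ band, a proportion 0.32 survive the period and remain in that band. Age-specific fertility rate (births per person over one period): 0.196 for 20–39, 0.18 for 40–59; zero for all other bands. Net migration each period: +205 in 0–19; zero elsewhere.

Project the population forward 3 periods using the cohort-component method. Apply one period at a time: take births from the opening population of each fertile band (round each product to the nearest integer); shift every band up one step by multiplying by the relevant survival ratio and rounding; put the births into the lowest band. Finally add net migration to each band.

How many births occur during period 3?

[period 1]
Births: 860 * 0.196 = 169 ; 880 * 0.18 = 158 — total 327
20–39: 1180 * 0.976 = 1152
40–59: 860 * 0.971 = 835
60+: 880 * 0.958 + 820 * 0.32 = 843 + 262 = 1105
Net migration: 0–19 + 205 → 532
Giving 532 / 1152 / 835 / 1105.
[period 2]
Births: 1152 * 0.196 = 226 ; 835 * 0.18 = 150 — total 376
20–39: 532 * 0.976 = 519
40–59: 1152 * 0.971 = 1119
60+: 835 * 0.958 + 1105 * 0.32 = 800 + 354 = 1154
Net migration: 0–19 + 205 → 581
Giving 581 / 519 / 1119 / 1154.
[period 3]
Births: 519 * 0.196 = 102 ; 1119 * 0.18 = 201 — total 303
20–39: 581 * 0.976 = 567
40–59: 519 * 0.971 = 504
60+: 1119 * 0.958 + 1154 * 0.32 = 1072 + 369 = 1441
Net migration: 0–19 + 205 → 508
Giving 508 / 567 / 504 / 1441.

303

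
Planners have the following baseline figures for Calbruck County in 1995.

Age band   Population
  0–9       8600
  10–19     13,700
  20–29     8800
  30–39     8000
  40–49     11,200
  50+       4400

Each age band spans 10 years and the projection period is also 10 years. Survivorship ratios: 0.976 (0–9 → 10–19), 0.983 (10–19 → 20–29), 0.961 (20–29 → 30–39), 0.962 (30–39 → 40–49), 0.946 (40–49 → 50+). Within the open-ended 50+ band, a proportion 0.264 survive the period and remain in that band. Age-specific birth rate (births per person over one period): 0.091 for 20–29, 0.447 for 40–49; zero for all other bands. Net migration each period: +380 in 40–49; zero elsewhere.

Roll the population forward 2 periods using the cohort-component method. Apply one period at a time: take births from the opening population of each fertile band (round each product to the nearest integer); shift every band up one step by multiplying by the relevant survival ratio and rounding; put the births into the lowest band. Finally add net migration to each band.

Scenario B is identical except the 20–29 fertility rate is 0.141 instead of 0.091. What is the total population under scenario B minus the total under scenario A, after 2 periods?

Let band 1 be 0–9 through band 6 = 50+.
Period 1.
Births: 8800 * 0.091 = 801  |  11200 * 0.447 = 5006 ⇒ total 5807
Band 2: 8600 * 0.976 = 8394
Band 3: 13700 * 0.983 = 13467
Band 4: 8800 * 0.961 = 8457
Band 5: 8000 * 0.962 = 7696
Band 6: 11200 * 0.946 + 4400 * 0.264 = 10595 + 1162 = 11757
Net migration: Band 5 + 380 → 8076
Population now: 0–9=5807, 10–19=8394, 20–29=13467, 30–39=8457, 40–49=8076, 50+=11757
Period 2.
Births: 13467 * 0.091 = 1225  |  8076 * 0.447 = 3610 ⇒ total 4835
Band 2: 5807 * 0.976 = 5668
Band 3: 8394 * 0.983 = 8251
Band 4: 13467 * 0.961 = 12942
Band 5: 8457 * 0.962 = 8136
Band 6: 8076 * 0.946 + 11757 * 0.264 = 7640 + 3104 = 10744
Net migration: Band 5 + 380 → 8516
Population now: 0–9=4835, 10–19=5668, 20–29=8251, 30–39=12942, 40–49=8516, 50+=10744
Scenario A total after 2 periods: 50956
Scenario B projection —
Period 1.
Births: 8800 * 0.141 = 1241  |  11200 * 0.447 = 5006 ⇒ total 6247
Band 2: 8600 * 0.976 = 8394
Band 3: 13700 * 0.983 = 13467
Band 4: 8800 * 0.961 = 8457
Band 5: 8000 * 0.962 = 7696
Band 6: 11200 * 0.946 + 4400 * 0.264 = 10595 + 1162 = 11757
Net migration: Band 5 + 380 → 8076
Population now: 0–9=6247, 10–19=8394, 20–29=13467, 30–39=8457, 40–49=8076, 50+=11757
Period 2.
Births: 13467 * 0.141 = 1899  |  8076 * 0.447 = 3610 ⇒ total 5509
Band 2: 6247 * 0.976 = 6097
Band 3: 8394 * 0.983 = 8251
Band 4: 13467 * 0.961 = 12942
Band 5: 8457 * 0.962 = 8136
Band 6: 8076 * 0.946 + 11757 * 0.264 = 7640 + 3104 = 10744
Net migration: Band 5 + 380 → 8516
Population now: 0–9=5509, 10–19=6097, 20–29=8251, 30–39=12942, 40–49=8516, 50+=10744
Scenario B total after 2 periods: 52059
Difference B − A = 52059 − 50956 = 1103

1103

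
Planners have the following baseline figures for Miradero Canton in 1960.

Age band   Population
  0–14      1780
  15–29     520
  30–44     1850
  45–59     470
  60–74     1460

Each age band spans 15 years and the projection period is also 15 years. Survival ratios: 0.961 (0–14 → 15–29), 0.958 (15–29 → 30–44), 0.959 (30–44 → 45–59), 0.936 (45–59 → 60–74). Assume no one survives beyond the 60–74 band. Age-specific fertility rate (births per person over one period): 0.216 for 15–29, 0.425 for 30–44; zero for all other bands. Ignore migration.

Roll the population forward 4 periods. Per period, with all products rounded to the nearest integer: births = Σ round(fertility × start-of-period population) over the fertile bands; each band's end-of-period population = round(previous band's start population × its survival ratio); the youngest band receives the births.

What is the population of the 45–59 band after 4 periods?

793

Let band 1 be 0–14 through band 5 = 60–74.
[period 1]
Births: 520 * 0.216 = 112, 1850 * 0.425 = 786 → 898
Band 2: 1780 * 0.961 = 1711
Band 3: 520 * 0.958 = 498
Band 4: 1850 * 0.959 = 1774
Band 5: 470 * 0.936 = 440
Population now: 0–14=898, 15–29=1711, 30–44=498, 45–59=1774, 60–74=440
[period 2]
Births: 1711 * 0.216 = 370, 498 * 0.425 = 212 → 582
Band 2: 898 * 0.961 = 863
Band 3: 1711 * 0.958 = 1639
Band 4: 498 * 0.959 = 478
Band 5: 1774 * 0.936 = 1660
Population now: 0–14=582, 15–29=863, 30–44=1639, 45–59=478, 60–74=1660
[period 3]
Births: 863 * 0.216 = 186, 1639 * 0.425 = 697 → 883
Band 2: 582 * 0.961 = 559
Band 3: 863 * 0.958 = 827
Band 4: 1639 * 0.959 = 1572
Band 5: 478 * 0.936 = 447
Population now: 0–14=883, 15–29=559, 30–44=827, 45–59=1572, 60–74=447
[period 4]
Births: 559 * 0.216 = 121, 827 * 0.425 = 351 → 472
Band 2: 883 * 0.961 = 849
Band 3: 559 * 0.958 = 536
Band 4: 827 * 0.959 = 793
Band 5: 1572 * 0.936 = 1471
Population now: 0–14=472, 15–29=849, 30–44=536, 45–59=793, 60–74=1471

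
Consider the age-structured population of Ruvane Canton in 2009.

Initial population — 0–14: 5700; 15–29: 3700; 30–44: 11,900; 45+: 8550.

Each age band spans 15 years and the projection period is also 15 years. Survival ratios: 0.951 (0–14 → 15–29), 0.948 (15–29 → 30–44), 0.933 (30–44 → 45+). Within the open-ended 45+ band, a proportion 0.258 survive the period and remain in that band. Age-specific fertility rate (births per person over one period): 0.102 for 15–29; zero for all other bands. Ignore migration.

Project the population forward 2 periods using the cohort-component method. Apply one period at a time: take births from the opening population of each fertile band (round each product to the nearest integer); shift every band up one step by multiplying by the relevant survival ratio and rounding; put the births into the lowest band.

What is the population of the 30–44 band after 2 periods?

5139

After projecting period 1:
Births: 3700 × 0.102 = 377
15–29: 5700 × 0.951 = 5421
30–44: 3700 × 0.948 = 3508
45+: 11900 × 0.933 + 8550 × 0.258 = 11103 + 2206 = 13309
Giving 377 / 5421 / 3508 / 13309.
After projecting period 2:
Births: 5421 × 0.102 = 553
15–29: 377 × 0.951 = 359
30–44: 5421 × 0.948 = 5139
45+: 3508 × 0.933 + 13309 × 0.258 = 3273 + 3434 = 6707
Giving 553 / 359 / 5139 / 6707.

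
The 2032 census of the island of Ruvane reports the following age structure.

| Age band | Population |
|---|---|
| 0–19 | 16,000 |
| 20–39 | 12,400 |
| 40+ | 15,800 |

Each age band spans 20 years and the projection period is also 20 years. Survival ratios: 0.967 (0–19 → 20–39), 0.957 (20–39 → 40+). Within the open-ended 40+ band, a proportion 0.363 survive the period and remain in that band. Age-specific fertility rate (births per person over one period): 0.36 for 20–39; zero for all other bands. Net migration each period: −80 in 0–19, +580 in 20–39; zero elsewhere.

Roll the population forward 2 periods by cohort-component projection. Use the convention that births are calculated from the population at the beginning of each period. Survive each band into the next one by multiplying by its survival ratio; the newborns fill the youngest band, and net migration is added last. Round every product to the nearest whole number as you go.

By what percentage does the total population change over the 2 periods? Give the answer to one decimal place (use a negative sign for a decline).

[period 1]
Births: 12400 * 0.36 = 4464
20–39: 16000 * 0.967 = 15472
40+: 12400 * 0.957 + 15800 * 0.363 = 11867 + 5735 = 17602
Net migration: 0–19 − 80 → 4384; 20–39 + 580 → 16052
→ [4384, 16052, 17602]
[period 2]
Births: 16052 * 0.36 = 5779
20–39: 4384 * 0.967 = 4239
40+: 16052 * 0.957 + 17602 * 0.363 = 15362 + 6390 = 21752
Net migration: 0–19 − 80 → 5699; 20–39 + 580 → 4819
→ [5699, 4819, 21752]
Total: 44200 → 32270; change = -11930; percentage change = -27.0%

-27.0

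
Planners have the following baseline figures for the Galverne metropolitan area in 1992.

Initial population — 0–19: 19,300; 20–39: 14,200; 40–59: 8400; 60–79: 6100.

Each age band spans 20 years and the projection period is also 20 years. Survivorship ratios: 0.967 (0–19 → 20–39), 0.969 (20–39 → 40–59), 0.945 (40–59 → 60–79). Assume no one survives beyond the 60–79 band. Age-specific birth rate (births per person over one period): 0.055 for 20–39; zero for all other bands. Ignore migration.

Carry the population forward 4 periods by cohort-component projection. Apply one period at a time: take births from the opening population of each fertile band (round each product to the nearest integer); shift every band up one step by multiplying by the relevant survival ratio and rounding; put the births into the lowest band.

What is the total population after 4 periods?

1749

— Period 1 —
Births: 14200 × 0.055 = 781
20–39: 19300 × 0.967 = 18663
40–59: 14200 × 0.969 = 13760
60–79: 8400 × 0.945 = 7938
Population now: 0–19=781, 20–39=18663, 40–59=13760, 60–79=7938
— Period 2 —
Births: 18663 × 0.055 = 1026
20–39: 781 × 0.967 = 755
40–59: 18663 × 0.969 = 18084
60–79: 13760 × 0.945 = 13003
Population now: 0–19=1026, 20–39=755, 40–59=18084, 60–79=13003
— Period 3 —
Births: 755 × 0.055 = 42
20–39: 1026 × 0.967 = 992
40–59: 755 × 0.969 = 732
60–79: 18084 × 0.945 = 17089
Population now: 0–19=42, 20–39=992, 40–59=732, 60–79=17089
— Period 4 —
Births: 992 × 0.055 = 55
20–39: 42 × 0.967 = 41
40–59: 992 × 0.969 = 961
60–79: 732 × 0.945 = 692
Population now: 0–19=55, 20–39=41, 40–59=961, 60–79=692
Total after period 4: 55 + 41 + 961 + 692 = 1749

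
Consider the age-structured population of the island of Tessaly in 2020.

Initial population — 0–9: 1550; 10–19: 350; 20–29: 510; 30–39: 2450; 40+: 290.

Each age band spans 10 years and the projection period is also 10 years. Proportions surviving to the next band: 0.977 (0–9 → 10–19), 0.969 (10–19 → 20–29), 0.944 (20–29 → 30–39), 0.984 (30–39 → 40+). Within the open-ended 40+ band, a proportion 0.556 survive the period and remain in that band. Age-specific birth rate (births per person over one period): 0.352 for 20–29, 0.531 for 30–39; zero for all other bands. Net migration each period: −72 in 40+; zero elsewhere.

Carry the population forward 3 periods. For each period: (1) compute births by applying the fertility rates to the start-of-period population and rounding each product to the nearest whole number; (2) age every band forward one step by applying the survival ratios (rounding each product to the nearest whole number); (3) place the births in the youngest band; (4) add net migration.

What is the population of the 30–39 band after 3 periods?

1385

(Groups numbered youngest = 1 to oldest = 5.)
After projecting period 1:
Births: 510 × 0.352 = 180  |  2450 × 0.531 = 1301 — total 1481
Group 2: 1550 × 0.977 = 1514
Group 3: 350 × 0.969 = 339
Group 4: 510 × 0.944 = 481
Group 5: 2450 × 0.984 + 290 × 0.556 = 2411 + 161 = 2572
Net migration: Group 5 − 72 → 2500
End of period: [1481, 1514, 339, 481, 2500]
After projecting period 2:
Births: 339 × 0.352 = 119  |  481 × 0.531 = 255 — total 374
Group 2: 1481 × 0.977 = 1447
Group 3: 1514 × 0.969 = 1467
Group 4: 339 × 0.944 = 320
Group 5: 481 × 0.984 + 2500 × 0.556 = 473 + 1390 = 1863
Net migration: Group 5 − 72 → 1791
End of period: [374, 1447, 1467, 320, 1791]
After projecting period 3:
Births: 1467 × 0.352 = 516  |  320 × 0.531 = 170 — total 686
Group 2: 374 × 0.977 = 365
Group 3: 1447 × 0.969 = 1402
Group 4: 1467 × 0.944 = 1385
Group 5: 320 × 0.984 + 1791 × 0.556 = 315 + 996 = 1311
Net migration: Group 5 − 72 → 1239
End of period: [686, 365, 1402, 1385, 1239]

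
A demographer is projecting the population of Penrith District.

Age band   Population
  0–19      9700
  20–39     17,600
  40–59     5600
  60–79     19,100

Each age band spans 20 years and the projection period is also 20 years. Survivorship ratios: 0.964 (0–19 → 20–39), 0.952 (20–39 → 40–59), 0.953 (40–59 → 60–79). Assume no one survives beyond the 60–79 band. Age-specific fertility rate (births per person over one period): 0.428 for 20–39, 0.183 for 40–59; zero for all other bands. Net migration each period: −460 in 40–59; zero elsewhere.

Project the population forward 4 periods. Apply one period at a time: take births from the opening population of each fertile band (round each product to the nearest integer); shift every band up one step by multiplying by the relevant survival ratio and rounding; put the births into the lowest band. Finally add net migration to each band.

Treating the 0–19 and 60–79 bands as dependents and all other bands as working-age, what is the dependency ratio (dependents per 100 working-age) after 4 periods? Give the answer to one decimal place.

104.0

[period 1]
Births: 17600 * 0.428 = 7533, 5600 * 0.183 = 1025 → 8558
20–39: 9700 * 0.964 = 9351
40–59: 17600 * 0.952 = 16755
60–79: 5600 * 0.953 = 5337
Net migration: 40–59 − 460 → 16295
Giving 8558 / 9351 / 16295 / 5337.
[period 2]
Births: 9351 * 0.428 = 4002, 16295 * 0.183 = 2982 → 6984
20–39: 8558 * 0.964 = 8250
40–59: 9351 * 0.952 = 8902
60–79: 16295 * 0.953 = 15529
Net migration: 40–59 − 460 → 8442
Giving 6984 / 8250 / 8442 / 15529.
[period 3]
Births: 8250 * 0.428 = 3531, 8442 * 0.183 = 1545 → 5076
20–39: 6984 * 0.964 = 6733
40–59: 8250 * 0.952 = 7854
60–79: 8442 * 0.953 = 8045
Net migration: 40–59 − 460 → 7394
Giving 5076 / 6733 / 7394 / 8045.
[period 4]
Births: 6733 * 0.428 = 2882, 7394 * 0.183 = 1353 → 4235
20–39: 5076 * 0.964 = 4893
40–59: 6733 * 0.952 = 6410
60–79: 7394 * 0.953 = 7046
Net migration: 40–59 − 460 → 5950
Giving 4235 / 4893 / 5950 / 7046.
Dependents (band 0–19 + band 60–79) = 4235 + 7046 = 11281; working-age = 10843; ratio = 11281/10843 × 100 = 104.0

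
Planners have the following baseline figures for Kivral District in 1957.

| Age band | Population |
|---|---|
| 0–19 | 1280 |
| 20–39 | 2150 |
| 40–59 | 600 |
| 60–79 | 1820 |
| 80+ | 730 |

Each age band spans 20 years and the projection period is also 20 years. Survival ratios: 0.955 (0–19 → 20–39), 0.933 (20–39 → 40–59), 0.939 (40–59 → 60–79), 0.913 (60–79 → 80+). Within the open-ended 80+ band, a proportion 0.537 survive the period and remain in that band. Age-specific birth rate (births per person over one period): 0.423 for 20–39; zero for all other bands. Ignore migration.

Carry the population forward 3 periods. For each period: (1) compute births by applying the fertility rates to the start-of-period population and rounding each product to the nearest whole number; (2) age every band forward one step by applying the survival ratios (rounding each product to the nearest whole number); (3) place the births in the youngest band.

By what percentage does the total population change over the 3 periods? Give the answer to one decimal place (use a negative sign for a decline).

-19.0

Period 1.
Births: 2150 * 0.423 = 909
20–39: 1280 * 0.955 = 1222
40–59: 2150 * 0.933 = 2006
60–79: 600 * 0.939 = 563
80+: 1820 * 0.913 + 730 * 0.537 = 1662 + 392 = 2054
Giving 909 / 1222 / 2006 / 563 / 2054.
Period 2.
Births: 1222 * 0.423 = 517
20–39: 909 * 0.955 = 868
40–59: 1222 * 0.933 = 1140
60–79: 2006 * 0.939 = 1884
80+: 563 * 0.913 + 2054 * 0.537 = 514 + 1103 = 1617
Giving 517 / 868 / 1140 / 1884 / 1617.
Period 3.
Births: 868 * 0.423 = 367
20–39: 517 * 0.955 = 494
40–59: 868 * 0.933 = 810
60–79: 1140 * 0.939 = 1070
80+: 1884 * 0.913 + 1617 * 0.537 = 1720 + 868 = 2588
Giving 367 / 494 / 810 / 1070 / 2588.
Total: 6580 → 5329; change = -1251; percentage change = -19.0%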